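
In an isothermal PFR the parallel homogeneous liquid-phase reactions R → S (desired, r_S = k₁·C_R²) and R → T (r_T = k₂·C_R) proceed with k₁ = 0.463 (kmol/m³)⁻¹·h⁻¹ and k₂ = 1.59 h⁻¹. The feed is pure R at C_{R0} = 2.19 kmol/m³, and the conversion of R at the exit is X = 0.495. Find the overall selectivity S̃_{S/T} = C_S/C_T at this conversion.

C_R = C_{R0}(1−X) = 1.106 kmol/m³.
Along a PFR/batch, dC_T/dC_R = −r_T/(r_S+r_T) = −k₂/(k₂+k₁·C_R).
Integrating from C_{R0} to C_R: C_T = (1.59/0.463)·ln[(1.59+0.463·2.19)/(1.59+0.463·1.11)] = 3.434·ln(2.604/2.102) = 0.7353 kmol/m³.
Then C_S = (C_{R0}−C_R) − C_T = 1.084 − 0.7353 = 0.3487 kmol/m³.
S̃_{S/T} = C_S/C_T = 0.3487/0.7353 = 0.474.

0.474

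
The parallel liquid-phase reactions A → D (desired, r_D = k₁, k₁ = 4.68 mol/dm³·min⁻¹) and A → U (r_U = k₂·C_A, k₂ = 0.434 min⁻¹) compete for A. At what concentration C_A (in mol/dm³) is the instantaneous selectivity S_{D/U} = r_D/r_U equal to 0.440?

24.5 mol/dm³

S_{D/U} = (k₁/k₂)·C_A⁻¹ ⇒ C_A = (S·k₂/k₁)^(-1).
= (0.440×0.434/4.68)^(-1) = (0.04080)^(-1) = 24.5 mol/dm³.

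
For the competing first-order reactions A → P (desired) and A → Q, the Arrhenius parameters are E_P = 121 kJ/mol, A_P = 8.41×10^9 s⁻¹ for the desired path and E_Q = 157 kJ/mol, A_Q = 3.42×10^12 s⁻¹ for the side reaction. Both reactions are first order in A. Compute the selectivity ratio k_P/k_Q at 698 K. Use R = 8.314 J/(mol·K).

With equal orders, S_{P/Q} = k_P/k_Q = (A_P/A_Q)·exp[(E_Q−E_P)/(RT)].
(E_Q−E_P)/(RT) = (157−121)×10³/(8.314×698) = 36000/5803 = 6.204.
k_P/k_Q = (8.41×10^9/3.42×10^12)·exp(6.204) = 0.002459 × 494.5 = 1.22.

1.22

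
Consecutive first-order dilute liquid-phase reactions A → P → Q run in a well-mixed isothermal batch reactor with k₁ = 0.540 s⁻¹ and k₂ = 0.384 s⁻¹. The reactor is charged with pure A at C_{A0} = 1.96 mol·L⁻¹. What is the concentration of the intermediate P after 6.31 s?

Solving the coupled first-order balances gives C_P(t) = [k₁/(k₂−k₁)]·C_{A0}·(e^(−k₁t) − e^(−k₂t)).
e^(−k₁t) = e^(−0.540×6.31) = e^(−3.407) = 0.03313; e^(−k₂t) = e^(−2.423) = 0.08865.
C_P = 0.540×1.96/(0.384−0.540) × (0.03313−0.08865) = (-6.785)×(-0.05552) = 0.3767 mol·L⁻¹.

0.377 mol·L⁻¹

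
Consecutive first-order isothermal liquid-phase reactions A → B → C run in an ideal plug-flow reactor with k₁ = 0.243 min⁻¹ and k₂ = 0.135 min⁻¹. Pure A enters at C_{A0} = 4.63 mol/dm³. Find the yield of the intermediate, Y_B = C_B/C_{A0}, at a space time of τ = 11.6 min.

Solving the coupled first-order balances gives C_B(τ) = [k₁/(k₂−k₁)]·C_{A0}·(e^(−k₁τ) − e^(−k₂τ)).
e^(−k₁τ) = e^(−0.243×11.6) = e^(−2.819) = 0.05968; e^(−k₂τ) = e^(−1.566) = 0.2089.
C_B = 0.243×4.63/(0.135−0.243) × (0.05968−0.2089) = (-10.42)×(-0.1492) = 1.554 mol/dm³.
Y_B = C_B/C_{A0} = 1.554/4.63 = 0.336.

0.336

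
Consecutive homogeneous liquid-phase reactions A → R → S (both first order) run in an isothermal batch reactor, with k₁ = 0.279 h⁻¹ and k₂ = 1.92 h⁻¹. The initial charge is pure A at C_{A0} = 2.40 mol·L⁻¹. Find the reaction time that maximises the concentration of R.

Setting dC_R/dt = 0 gives t_opt = ln(k₂/k₁)/(k₂−k₁).
= ln(1.92/0.279)/(1.92−0.279) = ln(6.882)/1.641 = 1.929/1.641 = 1.18 h.

1.18 h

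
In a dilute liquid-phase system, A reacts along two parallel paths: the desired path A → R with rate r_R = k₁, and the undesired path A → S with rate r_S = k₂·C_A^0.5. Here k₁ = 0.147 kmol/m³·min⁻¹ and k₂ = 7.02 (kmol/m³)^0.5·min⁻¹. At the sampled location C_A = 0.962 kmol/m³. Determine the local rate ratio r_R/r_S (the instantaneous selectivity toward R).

S_{R/S} = r_R/r_S = (k₁)/(k₂·C_A^0.5) = (k₁/k₂)·C_A^-0.5.
= (0.147) / (7.02×0.9620^0.5) = 0.1470/6.885 = 0.0213.
The undesired path is higher order in A, so low C_A (CSTR or dilute feed) favours R.

0.0213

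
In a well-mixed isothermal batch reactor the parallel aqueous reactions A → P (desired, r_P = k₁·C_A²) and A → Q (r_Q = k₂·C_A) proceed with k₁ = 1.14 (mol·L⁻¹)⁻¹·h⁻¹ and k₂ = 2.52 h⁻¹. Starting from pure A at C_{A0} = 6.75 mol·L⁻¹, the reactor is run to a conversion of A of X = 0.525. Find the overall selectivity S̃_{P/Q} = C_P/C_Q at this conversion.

C_A = C_{A0}(1−X) = 3.206 mol·L⁻¹.
Along a PFR/batch, dC_Q/dC_A = −r_Q/(r_P+r_Q) = −k₂/(k₂+k₁·C_A).
Integrating from C_{A0} to C_A: C_Q = (2.52/1.14)·ln[(2.52+1.14·6.75)/(2.52+1.14·3.21)] = 2.211·ln(10.21/6.175) = 1.113 mol·L⁻¹.
Then C_P = (C_{A0}−C_A) − C_Q = 3.544 − 1.113 = 2.431 mol·L⁻¹.
S̃_{P/Q} = C_P/C_Q = 2.431/1.113 = 2.19.

2.19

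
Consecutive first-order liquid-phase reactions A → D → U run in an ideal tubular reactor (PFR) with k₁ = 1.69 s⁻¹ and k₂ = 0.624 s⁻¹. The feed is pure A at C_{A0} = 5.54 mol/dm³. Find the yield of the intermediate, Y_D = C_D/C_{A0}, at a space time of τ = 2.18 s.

Solving the coupled first-order balances gives C_D(τ) = [k₁/(k₂−k₁)]·C_{A0}·(e^(−k₁τ) − e^(−k₂τ)).
e^(−k₁τ) = e^(−1.69×2.18) = e^(−3.684) = 0.02512; e^(−k₂τ) = e^(−1.360) = 0.2566.
C_D = 1.69×5.54/(0.624−1.69) × (0.02512−0.2566) = (-8.783)×(-0.2315) = 2.033 mol/dm³.
Y_D = C_D/C_{A0} = 2.033/5.54 = 0.367.

0.367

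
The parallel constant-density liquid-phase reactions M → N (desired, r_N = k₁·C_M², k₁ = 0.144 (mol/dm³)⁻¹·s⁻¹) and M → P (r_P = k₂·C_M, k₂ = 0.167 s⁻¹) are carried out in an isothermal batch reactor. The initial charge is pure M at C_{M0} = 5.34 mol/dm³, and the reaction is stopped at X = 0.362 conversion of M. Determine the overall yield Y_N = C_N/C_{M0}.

C_M = C_{M0}(1−X) = 3.407 mol/dm³.
Along a PFR/batch, dC_P/dC_M = −r_P/(r_N+r_P) = −k₂/(k₂+k₁·C_M).
Integrating from C_{M0} to C_M: C_P = (0.167/0.144)·ln[(0.167+0.144·5.34)/(0.167+0.144·3.41)] = 1.160·ln(0.9360/0.6576) = 0.4094 mol/dm³.
Then C_N = (C_{M0}−C_M) − C_P = 1.933 − 0.4094 = 1.524 mol/dm³.
Y_N = C_N/C_{M0} = 1.524/5.34 = 0.285.

0.285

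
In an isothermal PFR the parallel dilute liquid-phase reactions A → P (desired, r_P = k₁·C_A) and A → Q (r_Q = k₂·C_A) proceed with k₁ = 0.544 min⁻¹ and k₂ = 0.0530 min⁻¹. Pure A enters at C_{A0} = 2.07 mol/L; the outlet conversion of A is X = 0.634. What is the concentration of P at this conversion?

1.20 mol/L

C_A = C_{A0}(1−X) = 0.7576 mol/L.
Both paths are first order in A, so the instantaneous fraction to P is constant: dC_P/d(−C_A) = k₁/(k₁+k₂) = 0.9112.
C_P = 0.9112·(C_{A0}−C_A) = 0.9112×1.312 = 1.20 mol/L.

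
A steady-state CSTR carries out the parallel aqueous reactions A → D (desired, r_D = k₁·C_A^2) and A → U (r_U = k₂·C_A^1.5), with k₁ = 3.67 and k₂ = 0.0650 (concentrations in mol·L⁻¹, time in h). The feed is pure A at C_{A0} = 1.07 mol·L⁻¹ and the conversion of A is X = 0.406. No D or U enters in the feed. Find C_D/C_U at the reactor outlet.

45.0

Exit C_A = C_{A0}(1−X) = 1.07×0.594 = 0.6356 mol·L⁻¹.
A CSTR operates uniformly at the exit composition, giving r_D = 1.483 and r_U = 0.03294 (each k·C_A^n at C_A = 0.6356).
Overall selectivity = C_D/C_U = r_Dτ/(r_Uτ) = r_D/r_U = 45.0.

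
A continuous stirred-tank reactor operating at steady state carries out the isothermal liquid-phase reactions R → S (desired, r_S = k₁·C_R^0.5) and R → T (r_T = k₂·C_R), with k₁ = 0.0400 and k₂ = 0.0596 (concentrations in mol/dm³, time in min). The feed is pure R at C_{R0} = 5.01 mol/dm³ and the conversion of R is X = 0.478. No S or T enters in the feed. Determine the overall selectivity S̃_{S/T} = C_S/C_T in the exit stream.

0.415

Exit C_R = C_{R0}(1−X) = 5.01×0.522 = 2.615 mol/dm³.
A CSTR operates uniformly at the exit composition, giving r_S = 0.06469 and r_T = 0.1559 (each k·C_R^n at C_R = 2.615).
Overall selectivity = C_S/C_T = r_Sτ/(r_Tτ) = r_S/r_T = 0.415.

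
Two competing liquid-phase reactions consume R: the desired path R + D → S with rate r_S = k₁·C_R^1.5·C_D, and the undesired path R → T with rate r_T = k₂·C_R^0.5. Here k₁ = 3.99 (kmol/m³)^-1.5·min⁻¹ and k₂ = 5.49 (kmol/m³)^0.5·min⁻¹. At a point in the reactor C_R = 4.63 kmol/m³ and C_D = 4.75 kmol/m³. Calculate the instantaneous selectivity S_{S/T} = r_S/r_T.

16.0

S_{S/T} = r_S/r_T = (k₁·C_R^1.5·C_D)/(k₂·C_R^0.5) = (k₁/k₂)·C_R·C_D.
= (3.99×4.630^1.5×4.750) / (5.49×4.630^0.5) = 188.8/11.81 = 16.0.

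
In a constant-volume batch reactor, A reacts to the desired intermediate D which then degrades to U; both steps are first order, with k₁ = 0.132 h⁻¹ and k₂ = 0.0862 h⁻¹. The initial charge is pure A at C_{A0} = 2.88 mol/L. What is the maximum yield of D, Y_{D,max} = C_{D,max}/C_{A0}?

0.448

Evaluating C_D at t_opt = ln(k₂/k₁)/(k₂−k₁) gives C_{D,max}/C_{A0} = (k₁/k₂)^[k₂/(k₂−k₁)].
= (0.132/0.0862)^(0.0862/(0.0862−0.132)) = (1.531)^(-1.882) = 0.4484.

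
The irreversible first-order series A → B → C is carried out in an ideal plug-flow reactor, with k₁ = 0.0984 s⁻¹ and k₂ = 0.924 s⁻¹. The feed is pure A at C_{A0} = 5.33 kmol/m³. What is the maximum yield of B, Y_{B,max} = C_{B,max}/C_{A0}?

At the optimum, C_{B,max}/C_{A0} = (k₁/k₂)^[k₂/(k₂−k₁)].
= (0.0984/0.924)^(0.924/(0.924−0.0984)) = (0.1065)^(1.119) = 0.08154.

0.0815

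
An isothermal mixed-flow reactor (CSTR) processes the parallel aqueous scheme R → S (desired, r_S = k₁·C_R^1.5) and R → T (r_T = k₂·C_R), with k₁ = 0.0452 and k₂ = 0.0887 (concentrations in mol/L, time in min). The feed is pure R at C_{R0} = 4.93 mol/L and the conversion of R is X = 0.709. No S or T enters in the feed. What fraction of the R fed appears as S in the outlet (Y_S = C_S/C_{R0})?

Exit C_R = C_{R0}(1−X) = 4.93×0.291 = 1.435 mol/L.
Rates in a CSTR are evaluated at the outlet concentration: r_S = 0.0452×1.435^1.5 = 0.07767, r_T = 0.0887×1.435 = 0.1273.
Fraction of consumed R going to S: r_S/(r_S+r_T) = 0.3790.
C_S = 0.3790·C_{R0}·X = 0.3790×4.93×0.709 = 1.32 mol/L; Y_S = C_S/C_{R0} = 0.269.

0.269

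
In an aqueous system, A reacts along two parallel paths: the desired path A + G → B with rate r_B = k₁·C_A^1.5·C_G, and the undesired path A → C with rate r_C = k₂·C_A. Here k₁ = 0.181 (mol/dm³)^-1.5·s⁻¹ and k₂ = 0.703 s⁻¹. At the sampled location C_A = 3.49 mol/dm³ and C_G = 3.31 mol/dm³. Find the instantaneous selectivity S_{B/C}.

1.59

S_{B/C} = r_B/r_C = (k₁·C_A^1.5·C_G)/(k₂·C_A) = (k₁/k₂)·C_A^0.5·C_G.
= (0.181×3.490^1.5×3.310) / (0.703×3.490) = 3.906/2.453 = 1.59.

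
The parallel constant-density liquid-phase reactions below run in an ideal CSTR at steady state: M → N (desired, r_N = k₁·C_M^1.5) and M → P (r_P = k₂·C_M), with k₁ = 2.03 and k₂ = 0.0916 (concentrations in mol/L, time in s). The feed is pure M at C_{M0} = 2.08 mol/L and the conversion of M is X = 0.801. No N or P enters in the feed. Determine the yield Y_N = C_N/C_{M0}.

0.749

Exit C_M = C_{M0}(1−X) = 2.08×0.199 = 0.4139 mol/L.
In a CSTR the entire volume is at exit conditions, so r_N = 2.03×0.4139^1.5 = 0.5406 and r_P = 0.0916×0.4139 = 0.03792.
Fraction of consumed M going to N: r_N/(r_N+r_P) = 0.9345.
C_N = 0.9345·C_{M0}·X = 0.9345×2.08×0.801 = 1.56 mol/L; Y_N = C_N/C_{M0} = 0.749.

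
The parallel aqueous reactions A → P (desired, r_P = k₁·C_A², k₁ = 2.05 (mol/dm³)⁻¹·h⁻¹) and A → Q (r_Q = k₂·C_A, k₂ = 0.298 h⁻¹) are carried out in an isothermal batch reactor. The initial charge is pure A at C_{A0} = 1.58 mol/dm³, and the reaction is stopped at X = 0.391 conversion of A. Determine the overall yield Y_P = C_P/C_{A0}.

C_A = C_{A0}(1−X) = 0.9622 mol/dm³.
Along a PFR/batch, dC_Q/dC_A = −r_Q/(r_P+r_Q) = −k₂/(k₂+k₁·C_A).
Integrating from C_{A0} to C_A: C_Q = (0.298/2.05)·ln[(0.298+2.05·1.58)/(0.298+2.05·0.962)] = 0.1454·ln(3.537/2.271) = 0.06443 mol/dm³.
Then C_P = (C_{A0}−C_A) − C_Q = 0.6178 − 0.06443 = 0.5533 mol/dm³.
Y_P = C_P/C_{A0} = 0.5533/1.58 = 0.350.

0.350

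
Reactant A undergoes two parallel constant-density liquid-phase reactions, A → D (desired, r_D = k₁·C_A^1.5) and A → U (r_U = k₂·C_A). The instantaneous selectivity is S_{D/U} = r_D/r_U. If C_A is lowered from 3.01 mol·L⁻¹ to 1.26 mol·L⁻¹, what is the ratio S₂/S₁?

0.647

S_{D/U} = (k₁/k₂)·C_A^0.5, so S₂/S₁ = (C_{A,2}/C_{A,1})^0.5.
= (1.26/3.01)^0.5 = (0.4186)^0.5 = 0.647.
Selectivity toward D falls as C_A falls — high-concentration operation is favoured.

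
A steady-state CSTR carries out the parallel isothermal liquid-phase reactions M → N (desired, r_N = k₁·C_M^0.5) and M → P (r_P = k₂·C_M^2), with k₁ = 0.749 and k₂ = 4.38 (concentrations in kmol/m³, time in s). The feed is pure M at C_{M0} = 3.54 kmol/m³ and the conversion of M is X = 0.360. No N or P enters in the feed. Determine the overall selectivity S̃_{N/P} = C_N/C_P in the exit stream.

Exit C_M = C_{M0}(1−X) = 3.54×0.640 = 2.266 kmol/m³.
Rates in a CSTR are evaluated at the outlet concentration: r_N = 0.749×2.266^0.5 = 1.127, r_P = 4.38×2.266^2 = 22.48.
Overall selectivity = C_N/C_P = r_Nτ/(r_Pτ) = r_N/r_P = 0.0501.

0.0501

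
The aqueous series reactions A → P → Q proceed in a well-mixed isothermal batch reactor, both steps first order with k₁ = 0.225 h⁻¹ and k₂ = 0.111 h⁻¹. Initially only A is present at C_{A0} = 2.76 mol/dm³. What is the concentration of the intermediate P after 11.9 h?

For first-order series with pure A initially, C_P(t) = k₁C_{A0}/(k₂−k₁)·(e^(−k₁t) − e^(−k₂t)).
e^(−k₁t) = e^(−0.225×11.9) = e^(−2.678) = 0.06873; e^(−k₂t) = e^(−1.321) = 0.2669.
C_P = 0.225×2.76/(0.111−0.225) × (0.06873−0.2669) = (-5.447)×(-0.1982) = 1.079 mol/dm³.

1.08 mol/dm³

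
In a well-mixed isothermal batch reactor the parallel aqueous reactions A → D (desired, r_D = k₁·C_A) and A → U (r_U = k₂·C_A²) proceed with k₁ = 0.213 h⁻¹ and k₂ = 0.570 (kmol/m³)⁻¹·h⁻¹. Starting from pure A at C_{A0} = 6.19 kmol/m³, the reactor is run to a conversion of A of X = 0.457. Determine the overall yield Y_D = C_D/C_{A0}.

C_A = C_{A0}(1−X) = 3.361 kmol/m³.
Along a PFR/batch, dC_D/dC_A = −r_D/(r_D+r_U) = −k₁/(k₁+k₂·C_A).
Integrating from C_{A0} to C_A: C_D = (0.213/0.570)·ln[(0.213+0.570·6.19)/(0.213+0.570·3.36)] = 0.3737·ln(3.741/2.129) = 0.2107 kmol/m³.
Y_D = C_D/C_{A0} = 0.2107/6.19 = 0.0340.

0.0340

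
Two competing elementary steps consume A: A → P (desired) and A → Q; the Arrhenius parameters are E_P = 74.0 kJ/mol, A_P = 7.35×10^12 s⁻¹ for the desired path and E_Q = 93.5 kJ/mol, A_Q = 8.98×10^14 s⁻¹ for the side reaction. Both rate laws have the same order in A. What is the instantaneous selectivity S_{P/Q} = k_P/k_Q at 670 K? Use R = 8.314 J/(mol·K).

k_P/k_Q = (A_P/A_Q)·exp[−(E_P−E_Q)/(RT)] = (A_P/A_Q)·exp[(E_Q−E_P)/(RT)].
(E_Q−E_P)/(RT) = (93.5−74.0)×10³/(8.314×670) = 19500/5570 = 3.501.
k_P/k_Q = (7.35×10^12/8.98×10^14)·exp(3.501) = 0.008185 × 33.14 = 0.271.
Since E_P < E_Q, lowering the temperature improves selectivity toward P.

0.271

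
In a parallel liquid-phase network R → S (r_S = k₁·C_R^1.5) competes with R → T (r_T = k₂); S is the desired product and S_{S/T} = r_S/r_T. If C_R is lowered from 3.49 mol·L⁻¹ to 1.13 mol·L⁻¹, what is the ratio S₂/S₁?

S_{S/T} = (k₁/k₂)·C_R^1.5, so S₂/S₁ = (C_{R,2}/C_{R,1})^1.5.
= (1.13/3.49)^1.5 = (0.3238)^1.5 = 0.184.
Selectivity toward S falls as C_R falls — high-concentration operation is favoured.

0.184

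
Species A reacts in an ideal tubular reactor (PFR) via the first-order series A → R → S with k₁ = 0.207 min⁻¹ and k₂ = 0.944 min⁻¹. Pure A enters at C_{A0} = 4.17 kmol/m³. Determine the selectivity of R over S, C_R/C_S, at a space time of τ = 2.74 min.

0.469

For first-order series with pure A initially, C_R(τ) = k₁C_{A0}/(k₂−k₁)·(e^(−k₁τ) − e^(−k₂τ)).
e^(−k₁τ) = e^(−0.207×2.74) = e^(−0.5672) = 0.5671; e^(−k₂τ) = e^(−2.587) = 0.07528.
C_R = 0.207×4.17/(0.944−0.207) × (0.5671−0.07528) = 1.171×0.4918 = 0.5761 kmol/m³.
C_A = C_{A0}e^(−k₁τ) = 2.365 kmol/m³, so C_S = C_{A0}−C_A−C_R = 1.229 kmol/m³; C_R/C_S = 0.469.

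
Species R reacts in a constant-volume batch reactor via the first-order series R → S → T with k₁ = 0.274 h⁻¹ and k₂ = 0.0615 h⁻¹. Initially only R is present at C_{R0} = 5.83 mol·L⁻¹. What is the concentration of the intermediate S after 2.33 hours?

2.54 mol·L⁻¹

For first-order series with pure R initially, C_S(t) = k₁C_{R0}/(k₂−k₁)·(e^(−k₁t) − e^(−k₂t)).
e^(−k₁t) = e^(−0.274×2.33) = e^(−0.6384) = 0.5281; e^(−k₂t) = e^(−0.1433) = 0.8665.
C_S = 0.274×5.83/(0.0615−0.274) × (0.5281−0.8665) = (-7.517)×(-0.3384) = 2.544 mol·L⁻¹.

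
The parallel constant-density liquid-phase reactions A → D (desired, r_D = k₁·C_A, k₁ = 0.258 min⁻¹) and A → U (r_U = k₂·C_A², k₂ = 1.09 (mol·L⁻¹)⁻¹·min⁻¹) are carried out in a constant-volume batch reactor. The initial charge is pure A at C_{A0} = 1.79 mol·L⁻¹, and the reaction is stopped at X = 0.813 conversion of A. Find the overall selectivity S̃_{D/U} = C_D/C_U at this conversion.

0.259

C_A = C_{A0}(1−X) = 0.3347 mol·L⁻¹.
Along a PFR/batch, dC_D/dC_A = −r_D/(r_D+r_U) = −k₁/(k₁+k₂·C_A).
Integrating from C_{A0} to C_A: C_D = (0.258/1.09)·ln[(0.258+1.09·1.79)/(0.258+1.09·0.335)] = 0.2367·ln(2.209/0.6229) = 0.2997 mol·L⁻¹.
C_U = (C_{A0}−C_A)−C_D = 1.156 mol·L⁻¹; S̃_{D/U} = 0.2997/1.156 = 0.259.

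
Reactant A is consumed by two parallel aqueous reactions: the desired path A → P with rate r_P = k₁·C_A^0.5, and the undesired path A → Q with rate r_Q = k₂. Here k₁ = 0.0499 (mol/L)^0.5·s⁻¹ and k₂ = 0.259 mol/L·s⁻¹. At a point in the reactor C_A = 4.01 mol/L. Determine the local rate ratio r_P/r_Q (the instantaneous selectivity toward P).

S_{P/Q} = r_P/r_Q = (k₁·C_A^0.5)/(k₂) = (k₁/k₂)·C_A^0.5.
= (0.0499×4.010^0.5) / (0.259) = 0.09992/0.2590 = 0.386.
Since the desired path is higher order in A, keeping C_A high (PFR or concentrated feed) favours P.

0.386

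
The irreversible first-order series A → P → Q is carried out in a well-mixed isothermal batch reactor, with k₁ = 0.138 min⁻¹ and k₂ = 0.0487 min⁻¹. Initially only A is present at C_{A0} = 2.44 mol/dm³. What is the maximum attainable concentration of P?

Evaluating C_P at t_opt = ln(k₂/k₁)/(k₂−k₁) gives C_{P,max}/C_{A0} = (k₁/k₂)^[k₂/(k₂−k₁)].
= (0.138/0.0487)^(0.0487/(0.0487−0.138)) = (2.834)^(-0.5454) = 0.5666.
C_{P,max} = 0.5666×2.44 = 1.38 mol/dm³.

1.38 mol/dm³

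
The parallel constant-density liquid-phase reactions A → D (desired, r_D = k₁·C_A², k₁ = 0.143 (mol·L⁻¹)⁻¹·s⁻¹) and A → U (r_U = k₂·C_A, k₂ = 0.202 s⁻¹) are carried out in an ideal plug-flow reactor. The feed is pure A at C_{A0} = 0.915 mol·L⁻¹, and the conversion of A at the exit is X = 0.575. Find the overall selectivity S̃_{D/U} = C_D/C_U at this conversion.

0.454

C_A = C_{A0}(1−X) = 0.3889 mol·L⁻¹.
Along a PFR/batch, dC_U/dC_A = −r_U/(r_D+r_U) = −k₂/(k₂+k₁·C_A).
Integrating from C_{A0} to C_A: C_U = (0.202/0.143)·ln[(0.202+0.143·0.915)/(0.202+0.143·0.389)] = 1.413·ln(0.3328/0.2576) = 0.3620 mol·L⁻¹.
Then C_D = (C_{A0}−C_A) − C_U = 0.5261 − 0.3620 = 0.1642 mol·L⁻¹.
S̃_{D/U} = C_D/C_U = 0.1642/0.3620 = 0.454.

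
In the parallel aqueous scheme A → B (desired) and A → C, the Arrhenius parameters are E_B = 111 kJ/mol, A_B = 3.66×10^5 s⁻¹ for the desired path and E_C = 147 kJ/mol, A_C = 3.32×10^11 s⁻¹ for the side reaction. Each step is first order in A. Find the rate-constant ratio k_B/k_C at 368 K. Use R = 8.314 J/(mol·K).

0.142

With equal orders, S_{B/C} = k_B/k_C = (A_B/A_C)·exp[(E_C−E_B)/(RT)].
(E_C−E_B)/(RT) = (147−111)×10³/(8.314×368) = 36000/3060 = 11.77.
k_B/k_C = (3.66×10^5/3.32×10^11)·exp(11.77) = 1.102×10^-6 × 1.289×10^5 = 0.142.
Since E_B < E_C, lowering the temperature improves selectivity toward B.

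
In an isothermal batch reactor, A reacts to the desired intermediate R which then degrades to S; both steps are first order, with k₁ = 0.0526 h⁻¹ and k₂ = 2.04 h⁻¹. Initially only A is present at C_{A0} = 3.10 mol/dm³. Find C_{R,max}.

0.0726 mol/dm³

For a first-order series the maximum intermediate yield is C_{R,max}/C_{A0} = (k₁/k₂)^[k₂/(k₂−k₁)].
= (0.0526/2.04)^(2.04/(2.04−0.0526)) = (0.02578)^(1.026) = 0.02341.
C_{R,max} = 0.02341×3.10 = 0.0726 mol/dm³.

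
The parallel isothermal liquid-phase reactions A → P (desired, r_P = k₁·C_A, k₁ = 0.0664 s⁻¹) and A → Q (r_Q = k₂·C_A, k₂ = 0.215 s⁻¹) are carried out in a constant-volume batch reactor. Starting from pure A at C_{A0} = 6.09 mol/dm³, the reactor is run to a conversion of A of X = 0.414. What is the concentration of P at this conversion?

C_A = C_{A0}(1−X) = 3.569 mol/dm³.
Both paths are first order in A, so the instantaneous fraction to P is constant: dC_P/d(−C_A) = k₁/(k₁+k₂) = 0.2360.
C_P = 0.2360·(C_{A0}−C_A) = 0.2360×2.521 = 0.595 mol/dm³.

0.595 mol/dm³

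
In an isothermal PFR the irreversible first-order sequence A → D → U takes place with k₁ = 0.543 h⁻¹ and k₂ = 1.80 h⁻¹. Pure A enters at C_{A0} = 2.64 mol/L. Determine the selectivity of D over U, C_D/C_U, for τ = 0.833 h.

0.962

For first-order series with pure A initially, C_D(τ) = k₁C_{A0}/(k₂−k₁)·(e^(−k₁τ) − e^(−k₂τ)).
e^(−k₁τ) = e^(−0.543×0.833) = e^(−0.4523) = 0.6362; e^(−k₂τ) = e^(−1.499) = 0.2233.
C_D = 0.543×2.64/(1.80−0.543) × (0.6362−0.2233) = 1.140×0.4129 = 0.4709 mol/L.
C_A = C_{A0}e^(−k₁τ) = 1.679 mol/L, so C_U = C_{A0}−C_A−C_D = 0.4897 mol/L; C_D/C_U = 0.962.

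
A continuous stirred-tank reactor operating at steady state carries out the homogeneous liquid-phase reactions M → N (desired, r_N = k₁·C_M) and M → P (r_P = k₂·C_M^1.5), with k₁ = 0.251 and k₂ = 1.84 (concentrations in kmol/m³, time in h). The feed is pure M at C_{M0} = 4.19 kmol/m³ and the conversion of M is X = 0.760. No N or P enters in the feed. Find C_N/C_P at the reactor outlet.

Exit C_M = C_{M0}(1−X) = 4.19×0.240 = 1.006 kmol/m³.
In a CSTR the entire volume is at exit conditions, so r_N = 0.251×1.006 = 0.2524 and r_P = 1.84×1.006^1.5 = 1.855.
Overall selectivity = C_N/C_P = r_Nτ/(r_Pτ) = r_N/r_P = 0.136.

0.136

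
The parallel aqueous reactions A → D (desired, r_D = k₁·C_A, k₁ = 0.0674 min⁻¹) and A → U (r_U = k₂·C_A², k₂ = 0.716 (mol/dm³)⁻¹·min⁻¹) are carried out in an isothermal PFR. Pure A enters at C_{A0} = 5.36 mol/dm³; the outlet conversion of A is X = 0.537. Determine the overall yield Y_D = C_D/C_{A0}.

C_A = C_{A0}(1−X) = 2.482 mol/dm³.
Along a PFR/batch, dC_D/dC_A = −r_D/(r_D+r_U) = −k₁/(k₁+k₂·C_A).
Integrating from C_{A0} to C_A: C_D = (0.0674/0.716)·ln[(0.0674+0.716·5.36)/(0.0674+0.716·2.48)] = 0.09413·ln(3.905/1.844) = 0.07062 mol/dm³.
Y_D = C_D/C_{A0} = 0.07062/5.36 = 0.0132.

0.0132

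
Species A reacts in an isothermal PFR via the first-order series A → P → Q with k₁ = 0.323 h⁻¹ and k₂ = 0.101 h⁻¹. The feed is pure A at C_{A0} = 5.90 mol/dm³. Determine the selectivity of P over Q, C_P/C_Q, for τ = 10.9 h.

0.832

The intermediate concentration in a first-order A→B→C sequence is C_P = k₁C_{A0}(e^(−k₁τ) − e^(−k₂τ))/(k₂−k₁).
e^(−k₁τ) = e^(−0.323×10.9) = e^(−3.521) = 0.02958; e^(−k₂τ) = e^(−1.101) = 0.3326.
C_P = 0.323×5.90/(0.101−0.323) × (0.02958−0.3326) = (-8.584)×(-0.3030) = 2.601 mol/dm³.
C_A = C_{A0}e^(−k₁τ) = 0.1745 mol/dm³, so C_Q = C_{A0}−C_A−C_P = 3.125 mol/dm³; C_P/C_Q = 0.832.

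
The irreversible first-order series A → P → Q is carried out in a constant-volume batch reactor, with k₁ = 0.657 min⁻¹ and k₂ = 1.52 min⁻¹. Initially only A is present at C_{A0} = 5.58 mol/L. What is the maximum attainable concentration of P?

For a first-order series the maximum intermediate yield is C_{P,max}/C_{A0} = (k₁/k₂)^[k₂/(k₂−k₁)].
= (0.657/1.52)^(1.52/(1.52−0.657)) = (0.4322)^(1.761) = 0.2282.
C_{P,max} = 0.2282×5.58 = 1.27 mol/L.

1.27 mol/L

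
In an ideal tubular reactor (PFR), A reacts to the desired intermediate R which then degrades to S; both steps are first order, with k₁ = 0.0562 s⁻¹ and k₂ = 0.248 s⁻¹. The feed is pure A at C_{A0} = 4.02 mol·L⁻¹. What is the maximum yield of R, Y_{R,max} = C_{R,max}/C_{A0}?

For a first-order series the maximum intermediate yield is C_{R,max}/C_{A0} = (k₁/k₂)^[k₂/(k₂−k₁)].
= (0.0562/0.248)^(0.248/(0.248−0.0562)) = (0.2266)^(1.293) = 0.1467.

0.147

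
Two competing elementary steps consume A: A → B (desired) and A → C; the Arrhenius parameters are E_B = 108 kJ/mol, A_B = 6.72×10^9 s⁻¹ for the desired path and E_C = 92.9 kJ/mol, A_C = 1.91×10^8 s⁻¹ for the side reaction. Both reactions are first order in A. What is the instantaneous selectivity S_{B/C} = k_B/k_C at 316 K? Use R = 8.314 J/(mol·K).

k_B/k_C = (A_B/A_C)·exp[−(E_B−E_C)/(RT)] = (A_B/A_C)·exp[(E_C−E_B)/(RT)].
(E_C−E_B)/(RT) = (92.9−108)×10³/(8.314×316) = -15100/2627 = -5.748.
k_B/k_C = (6.72×10^9/1.91×10^8)·exp(-5.748) = 35.18 × 0.003191 = 0.112.

0.112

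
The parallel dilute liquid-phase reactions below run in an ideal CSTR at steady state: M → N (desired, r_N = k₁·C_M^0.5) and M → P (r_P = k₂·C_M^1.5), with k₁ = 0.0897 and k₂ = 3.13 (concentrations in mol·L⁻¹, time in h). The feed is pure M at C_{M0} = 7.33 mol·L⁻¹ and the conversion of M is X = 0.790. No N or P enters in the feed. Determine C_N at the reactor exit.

Exit C_M = C_{M0}(1−X) = 7.33×0.210 = 1.539 mol·L⁻¹.
In a CSTR the entire volume is at exit conditions, so r_N = 0.0897×1.539^0.5 = 0.1113 and r_P = 3.13×1.539^1.5 = 5.978.
Fraction of consumed M going to N: r_N/(r_N+r_P) = 0.01828.
C_N = 0.01828·C_{M0}·X = 0.01828×7.33×0.790 = 0.106 mol·L⁻¹.

0.106 mol·L⁻¹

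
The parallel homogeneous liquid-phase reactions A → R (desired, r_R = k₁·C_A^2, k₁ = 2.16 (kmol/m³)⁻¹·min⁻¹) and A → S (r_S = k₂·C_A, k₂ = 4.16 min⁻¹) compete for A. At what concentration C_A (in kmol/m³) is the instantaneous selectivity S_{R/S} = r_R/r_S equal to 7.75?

14.9 kmol/m³

S_{R/S} = (k₁/k₂)·C_A ⇒ C_A = S·k₂/k₁.
= 7.75×4.16/2.16 = 14.9 kmol/m³.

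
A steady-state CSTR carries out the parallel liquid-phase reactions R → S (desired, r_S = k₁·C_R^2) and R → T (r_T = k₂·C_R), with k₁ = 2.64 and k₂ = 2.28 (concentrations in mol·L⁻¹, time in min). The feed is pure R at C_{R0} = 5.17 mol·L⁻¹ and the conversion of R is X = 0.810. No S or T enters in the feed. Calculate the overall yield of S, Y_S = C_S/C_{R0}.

0.431

Exit C_R = C_{R0}(1−X) = 5.17×0.190 = 0.9823 mol·L⁻¹.
In a CSTR the entire volume is at exit conditions, so r_S = 2.64×0.9823^2 = 2.547 and r_T = 2.28×0.9823 = 2.240.
Fraction of consumed R going to S: r_S/(r_S+r_T) = 0.5321.
C_S = 0.5321·C_{R0}·X = 0.5321×5.17×0.810 = 2.23 mol·L⁻¹; Y_S = C_S/C_{R0} = 0.431.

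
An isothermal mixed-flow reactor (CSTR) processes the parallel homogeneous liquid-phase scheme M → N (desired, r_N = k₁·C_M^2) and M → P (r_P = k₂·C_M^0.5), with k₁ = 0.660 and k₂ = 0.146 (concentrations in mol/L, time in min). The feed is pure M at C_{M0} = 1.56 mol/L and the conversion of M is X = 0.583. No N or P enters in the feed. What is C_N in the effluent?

Exit C_M = C_{M0}(1−X) = 1.56×0.417 = 0.6505 mol/L.
Rates in a CSTR are evaluated at the outlet concentration: r_N = 0.660×0.6505^2 = 0.2793, r_P = 0.146×0.6505^0.5 = 0.1178.
Fraction of consumed M going to N: r_N/(r_N+r_P) = 0.7034.
C_N = 0.7034·C_{M0}·X = 0.7034×1.56×0.583 = 0.640 mol/L.

0.640 mol/L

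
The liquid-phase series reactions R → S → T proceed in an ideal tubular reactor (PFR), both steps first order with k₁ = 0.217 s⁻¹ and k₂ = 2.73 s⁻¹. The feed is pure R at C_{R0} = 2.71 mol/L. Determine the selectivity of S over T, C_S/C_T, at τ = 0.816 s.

0.635

Solving the coupled first-order balances gives C_S(τ) = [k₁/(k₂−k₁)]·C_{R0}·(e^(−k₁τ) − e^(−k₂τ)).
e^(−k₁τ) = e^(−0.217×0.816) = e^(−0.1771) = 0.8377; e^(−k₂τ) = e^(−2.228) = 0.1078.
C_S = 0.217×2.71/(2.73−0.217) × (0.8377−0.1078) = 0.2340×0.7299 = 0.1708 mol/L.
C_R = C_{R0}e^(−k₁τ) = 2.270 mol/L, so C_T = C_{R0}−C_R−C_S = 0.2690 mol/L; C_S/C_T = 0.635.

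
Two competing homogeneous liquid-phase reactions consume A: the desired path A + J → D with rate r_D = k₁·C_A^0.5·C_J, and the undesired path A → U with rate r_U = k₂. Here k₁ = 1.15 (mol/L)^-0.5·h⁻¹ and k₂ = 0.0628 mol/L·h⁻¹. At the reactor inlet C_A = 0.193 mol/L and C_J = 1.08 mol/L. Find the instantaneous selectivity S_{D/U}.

8.69

S_{D/U} = r_D/r_U = (k₁·C_A^0.5·C_J)/(k₂) = (k₁/k₂)·C_A^0.5·C_J.
= (1.15×0.1930^0.5×1.080) / (0.0628) = 0.5456/0.06280 = 8.69.
Since the desired path is higher order in A, keeping C_A high (PFR or concentrated feed) favours D.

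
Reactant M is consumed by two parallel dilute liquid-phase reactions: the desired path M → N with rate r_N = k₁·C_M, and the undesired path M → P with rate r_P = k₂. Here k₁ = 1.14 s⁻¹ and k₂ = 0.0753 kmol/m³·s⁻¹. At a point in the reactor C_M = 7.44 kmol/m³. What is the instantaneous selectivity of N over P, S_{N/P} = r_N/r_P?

S_{N/P} = r_N/r_P = (k₁·C_M)/(k₂) = (k₁/k₂)·C_M.
= (1.14×7.440) / (0.0753) = 8.482/0.07530 = 113.
Since the desired path is higher order in M, keeping C_M high (PFR or concentrated feed) favours N.

113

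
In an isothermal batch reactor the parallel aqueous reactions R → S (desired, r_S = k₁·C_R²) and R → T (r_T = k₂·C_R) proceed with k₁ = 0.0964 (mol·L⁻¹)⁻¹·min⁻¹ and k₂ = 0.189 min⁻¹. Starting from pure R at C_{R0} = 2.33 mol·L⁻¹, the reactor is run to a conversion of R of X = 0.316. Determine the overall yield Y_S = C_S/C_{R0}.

0.158

C_R = C_{R0}(1−X) = 1.594 mol·L⁻¹.
Along a PFR/batch, dC_T/dC_R = −r_T/(r_S+r_T) = −k₂/(k₂+k₁·C_R).
Integrating from C_{R0} to C_R: C_T = (0.189/0.0964)·ln[(0.189+0.0964·2.33)/(0.189+0.0964·1.59)] = 1.961·ln(0.4136/0.3426) = 0.3691 mol·L⁻¹.
Then C_S = (C_{R0}−C_R) − C_T = 0.7363 − 0.3691 = 0.3672 mol·L⁻¹.
Y_S = C_S/C_{R0} = 0.3672/2.33 = 0.158.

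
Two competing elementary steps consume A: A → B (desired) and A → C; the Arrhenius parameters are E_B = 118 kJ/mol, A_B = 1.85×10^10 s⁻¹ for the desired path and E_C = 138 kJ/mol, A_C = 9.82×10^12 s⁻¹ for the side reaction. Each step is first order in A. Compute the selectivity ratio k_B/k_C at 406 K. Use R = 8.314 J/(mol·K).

0.705

k_B/k_C = (A_B/A_C)·exp[−(E_B−E_C)/(RT)] = (A_B/A_C)·exp[(E_C−E_B)/(RT)].
(E_C−E_B)/(RT) = (138−118)×10³/(8.314×406) = 20000/3375 = 5.925.
k_B/k_C = (1.85×10^10/9.82×10^12)·exp(5.925) = 0.001884 × 374.3 = 0.705.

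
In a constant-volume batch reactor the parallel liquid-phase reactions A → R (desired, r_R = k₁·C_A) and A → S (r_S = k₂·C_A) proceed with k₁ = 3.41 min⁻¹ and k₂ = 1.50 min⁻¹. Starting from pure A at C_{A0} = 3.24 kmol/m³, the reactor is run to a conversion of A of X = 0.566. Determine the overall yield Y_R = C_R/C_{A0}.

C_A = C_{A0}(1−X) = 1.406 kmol/m³.
Both paths are first order in A, so the instantaneous fraction to R is constant: dC_R/d(−C_A) = k₁/(k₁+k₂) = 0.6945.
C_R = 0.6945·(C_{A0}−C_A) = 0.6945×1.834 = 1.27 kmol/m³.
Y_R = C_R/C_{A0} = 1.274/3.24 = 0.393.

0.393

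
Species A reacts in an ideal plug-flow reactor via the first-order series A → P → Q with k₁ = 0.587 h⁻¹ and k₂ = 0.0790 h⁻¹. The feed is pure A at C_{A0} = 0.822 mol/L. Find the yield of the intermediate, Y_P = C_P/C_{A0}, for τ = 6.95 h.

0.648

Solving the coupled first-order balances gives C_P(τ) = [k₁/(k₂−k₁)]·C_{A0}·(e^(−k₁τ) − e^(−k₂τ)).
e^(−k₁τ) = e^(−0.587×6.95) = e^(−4.080) = 0.01691; e^(−k₂τ) = e^(−0.5491) = 0.5775.
C_P = 0.587×0.822/(0.0790−0.587) × (0.01691−0.5775) = (-0.9498)×(-0.5606) = 0.5325 mol/L.
Y_P = C_P/C_{A0} = 0.5325/0.822 = 0.648.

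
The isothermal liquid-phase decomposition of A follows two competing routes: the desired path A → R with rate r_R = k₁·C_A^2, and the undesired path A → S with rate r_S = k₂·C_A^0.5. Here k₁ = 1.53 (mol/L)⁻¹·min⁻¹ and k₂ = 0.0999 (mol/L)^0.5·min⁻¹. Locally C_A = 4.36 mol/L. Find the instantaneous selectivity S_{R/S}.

S_{R/S} = r_R/r_S = (k₁·C_A^2)/(k₂·C_A^0.5) = (k₁/k₂)·C_A^1.5.
= (1.53×4.360^2) / (0.0999×4.360^0.5) = 29.08/0.2086 = 139.
Since the desired path is higher order in A, keeping C_A high (PFR or concentrated feed) favours R.

139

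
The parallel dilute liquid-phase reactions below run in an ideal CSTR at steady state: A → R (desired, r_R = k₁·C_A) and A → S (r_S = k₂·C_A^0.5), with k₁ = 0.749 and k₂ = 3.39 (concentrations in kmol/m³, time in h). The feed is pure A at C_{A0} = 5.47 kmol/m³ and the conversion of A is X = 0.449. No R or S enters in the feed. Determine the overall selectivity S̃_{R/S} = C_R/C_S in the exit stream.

Exit C_A = C_{A0}(1−X) = 5.47×0.551 = 3.014 kmol/m³.
In a CSTR the entire volume is at exit conditions, so r_R = 0.749×3.014 = 2.257 and r_S = 3.39×3.014^0.5 = 5.885.
Overall selectivity = C_R/C_S = r_Rτ/(r_Sτ) = r_R/r_S = 0.384.

0.384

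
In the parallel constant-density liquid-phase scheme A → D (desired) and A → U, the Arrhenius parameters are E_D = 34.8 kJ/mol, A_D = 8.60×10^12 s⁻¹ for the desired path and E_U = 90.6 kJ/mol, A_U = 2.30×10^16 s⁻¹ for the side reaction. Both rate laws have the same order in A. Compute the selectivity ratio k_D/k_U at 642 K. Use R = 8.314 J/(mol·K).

13.0

k_D/k_U = (A_D/A_U)·exp[−(E_D−E_U)/(RT)] = (A_D/A_U)·exp[(E_U−E_D)/(RT)].
(E_U−E_D)/(RT) = (90.6−34.8)×10³/(8.314×642) = 55800/5338 = 10.45.
k_D/k_U = (8.60×10^12/2.30×10^16)·exp(10.45) = 3.739×10^-4 × 34688 = 13.0.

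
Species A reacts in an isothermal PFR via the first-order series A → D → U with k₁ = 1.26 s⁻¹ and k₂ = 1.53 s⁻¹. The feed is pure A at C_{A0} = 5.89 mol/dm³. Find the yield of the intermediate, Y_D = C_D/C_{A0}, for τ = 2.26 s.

0.124

For first-order series with pure A initially, C_D(τ) = k₁C_{A0}/(k₂−k₁)·(e^(−k₁τ) − e^(−k₂τ)).
e^(−k₁τ) = e^(−1.26×2.26) = e^(−2.848) = 0.05798; e^(−k₂τ) = e^(−3.458) = 0.03150.
C_D = 1.26×5.89/(1.53−1.26) × (0.05798−0.03150) = 27.49×0.02648 = 0.7280 mol/dm³.
Y_D = C_D/C_{A0} = 0.7280/5.89 = 0.124.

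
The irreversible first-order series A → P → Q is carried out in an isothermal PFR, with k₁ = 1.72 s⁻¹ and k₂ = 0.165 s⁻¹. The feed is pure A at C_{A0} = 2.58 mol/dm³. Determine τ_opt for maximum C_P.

1.51 s

The intermediate peaks when r₁ = r₂, i.e. k₁e^(−k₁τ) = k₂e^(−k₂τ), giving τ_opt = ln(k₂/k₁)/(k₂−k₁).
= ln(0.165/1.72)/(0.165−1.72) = ln(0.09593)/-1.555 = -2.344/-1.555 = 1.51 s.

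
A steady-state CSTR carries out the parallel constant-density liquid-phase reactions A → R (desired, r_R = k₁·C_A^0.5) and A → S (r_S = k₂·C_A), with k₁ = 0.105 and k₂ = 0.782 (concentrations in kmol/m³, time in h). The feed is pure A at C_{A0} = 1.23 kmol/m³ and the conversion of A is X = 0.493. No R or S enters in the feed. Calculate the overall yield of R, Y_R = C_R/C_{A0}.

0.0716

Exit C_A = C_{A0}(1−X) = 1.23×0.507 = 0.6236 kmol/m³.
A CSTR operates uniformly at the exit composition, giving r_R = 0.08292 and r_S = 0.4877 (each k·C_A^n at C_A = 0.6236).
Fraction of consumed A going to R: r_R/(r_R+r_S) = 0.1453.
C_R = 0.1453·C_{A0}·X = 0.1453×1.23×0.493 = 0.0881 kmol/m³; Y_R = C_R/C_{A0} = 0.0716.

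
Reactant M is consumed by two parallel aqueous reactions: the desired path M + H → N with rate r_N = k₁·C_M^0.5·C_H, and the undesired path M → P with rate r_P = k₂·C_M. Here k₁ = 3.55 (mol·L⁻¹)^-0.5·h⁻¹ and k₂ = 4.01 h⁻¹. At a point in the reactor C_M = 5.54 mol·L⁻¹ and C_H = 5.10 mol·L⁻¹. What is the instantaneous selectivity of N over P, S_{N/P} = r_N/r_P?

1.92

S_{N/P} = r_N/r_P = (k₁·C_M^0.5·C_H)/(k₂·C_M) = (k₁/k₂)·C_M^-0.5·C_H.
= (3.55×5.540^0.5×5.100) / (4.01×5.540) = 42.61/22.22 = 1.92.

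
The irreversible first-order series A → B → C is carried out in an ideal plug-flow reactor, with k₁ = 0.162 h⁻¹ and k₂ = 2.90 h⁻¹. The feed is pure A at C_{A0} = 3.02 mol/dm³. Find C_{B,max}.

0.142 mol/dm³

For a first-order series the maximum intermediate yield is C_{B,max}/C_{A0} = (k₁/k₂)^[k₂/(k₂−k₁)].
= (0.162/2.90)^(2.90/(2.90−0.162)) = (0.05586)^(1.059) = 0.04710.
C_{B,max} = 0.04710×3.02 = 0.142 mol/dm³.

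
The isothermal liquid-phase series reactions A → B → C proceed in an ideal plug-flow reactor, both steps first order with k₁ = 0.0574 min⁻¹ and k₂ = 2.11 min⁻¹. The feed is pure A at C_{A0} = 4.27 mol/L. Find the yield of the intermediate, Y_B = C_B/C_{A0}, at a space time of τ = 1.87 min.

0.0246

Solving the coupled first-order balances gives C_B(τ) = [k₁/(k₂−k₁)]·C_{A0}·(e^(−k₁τ) − e^(−k₂τ)).
e^(−k₁τ) = e^(−0.0574×1.87) = e^(−0.1073) = 0.8982; e^(−k₂τ) = e^(−3.946) = 0.01934.
C_B = 0.0574×4.27/(2.11−0.0574) × (0.8982−0.01934) = 0.1194×0.8789 = 0.1049 mol/L.
Y_B = C_B/C_{A0} = 0.1049/4.27 = 0.0246.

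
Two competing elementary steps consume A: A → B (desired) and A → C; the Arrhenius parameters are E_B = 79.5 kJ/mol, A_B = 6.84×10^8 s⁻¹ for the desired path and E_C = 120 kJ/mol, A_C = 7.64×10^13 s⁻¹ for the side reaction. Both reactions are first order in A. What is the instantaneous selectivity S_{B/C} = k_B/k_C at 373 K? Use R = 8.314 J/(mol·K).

Since both paths have the same order in A, the concentration cancels and S_{B/C} = k_B/k_C = (A_B/A_C)·exp[(E_C−E_B)/(RT)].
(E_C−E_B)/(RT) = (120−79.5)×10³/(8.314×373) = 40500/3101 = 13.06.
k_B/k_C = (6.84×10^8/7.64×10^13)·exp(13.06) = 8.953×10^-6 × 4.697×10^5 = 4.20.

4.20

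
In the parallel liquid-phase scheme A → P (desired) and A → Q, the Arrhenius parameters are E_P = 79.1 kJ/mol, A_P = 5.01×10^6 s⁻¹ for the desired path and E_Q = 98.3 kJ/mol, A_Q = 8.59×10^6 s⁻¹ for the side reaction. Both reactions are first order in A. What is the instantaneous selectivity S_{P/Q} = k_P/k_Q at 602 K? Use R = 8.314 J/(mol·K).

27.0

Since both paths have the same order in A, the concentration cancels and S_{P/Q} = k_P/k_Q = (A_P/A_Q)·exp[(E_Q−E_P)/(RT)].
(E_Q−E_P)/(RT) = (98.3−79.1)×10³/(8.314×602) = 19200/5005 = 3.836.
k_P/k_Q = (5.01×10^6/8.59×10^6)·exp(3.836) = 0.5832 × 46.35 = 27.0.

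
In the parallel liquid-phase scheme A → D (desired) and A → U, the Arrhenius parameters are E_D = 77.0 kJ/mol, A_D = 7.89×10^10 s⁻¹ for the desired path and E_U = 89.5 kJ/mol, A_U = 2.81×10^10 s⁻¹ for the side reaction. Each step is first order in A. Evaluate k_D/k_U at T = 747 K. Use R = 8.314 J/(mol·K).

21.0

k_D/k_U = (A_D/A_U)·exp[−(E_D−E_U)/(RT)] = (A_D/A_U)·exp[(E_U−E_D)/(RT)].
(E_U−E_D)/(RT) = (89.5−77.0)×10³/(8.314×747) = 12500/6211 = 2.013.
k_D/k_U = (7.89×10^10/2.81×10^10)·exp(2.013) = 2.808 × 7.484 = 21.0.
Since E_D < E_U, lowering the temperature improves selectivity toward D.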